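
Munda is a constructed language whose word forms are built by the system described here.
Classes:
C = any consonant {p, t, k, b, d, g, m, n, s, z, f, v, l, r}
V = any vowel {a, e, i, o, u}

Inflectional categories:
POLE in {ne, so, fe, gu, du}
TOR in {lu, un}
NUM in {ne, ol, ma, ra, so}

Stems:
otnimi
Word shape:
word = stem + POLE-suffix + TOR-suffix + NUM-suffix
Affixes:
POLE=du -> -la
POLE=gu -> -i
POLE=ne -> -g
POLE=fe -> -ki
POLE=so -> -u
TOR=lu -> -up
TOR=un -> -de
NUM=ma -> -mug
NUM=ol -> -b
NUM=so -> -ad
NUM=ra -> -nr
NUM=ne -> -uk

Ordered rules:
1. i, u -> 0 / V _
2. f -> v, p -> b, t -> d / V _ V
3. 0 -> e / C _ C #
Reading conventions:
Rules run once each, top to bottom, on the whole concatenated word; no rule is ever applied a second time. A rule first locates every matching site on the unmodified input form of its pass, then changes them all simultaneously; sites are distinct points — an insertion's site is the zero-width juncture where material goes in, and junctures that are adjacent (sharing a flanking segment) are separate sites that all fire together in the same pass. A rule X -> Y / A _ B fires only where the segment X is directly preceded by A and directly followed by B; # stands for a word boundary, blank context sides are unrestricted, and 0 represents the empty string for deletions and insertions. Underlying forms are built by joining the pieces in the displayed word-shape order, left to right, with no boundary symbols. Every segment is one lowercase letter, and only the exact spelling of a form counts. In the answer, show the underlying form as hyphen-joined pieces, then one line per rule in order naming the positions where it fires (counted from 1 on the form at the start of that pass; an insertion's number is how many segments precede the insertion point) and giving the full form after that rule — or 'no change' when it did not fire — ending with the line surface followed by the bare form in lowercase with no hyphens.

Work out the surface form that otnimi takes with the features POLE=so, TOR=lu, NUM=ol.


underlying: otnimi-u-up-b
1. i, u -> 0 / V _: fires at position(s) 7, 8: otnimipb
2. f -> v, p -> b, t -> d / V _ V: no change
3. 0 -> e / C _ C #: inserts after position(s) 7: otnimipeb
surface: otnimipeb


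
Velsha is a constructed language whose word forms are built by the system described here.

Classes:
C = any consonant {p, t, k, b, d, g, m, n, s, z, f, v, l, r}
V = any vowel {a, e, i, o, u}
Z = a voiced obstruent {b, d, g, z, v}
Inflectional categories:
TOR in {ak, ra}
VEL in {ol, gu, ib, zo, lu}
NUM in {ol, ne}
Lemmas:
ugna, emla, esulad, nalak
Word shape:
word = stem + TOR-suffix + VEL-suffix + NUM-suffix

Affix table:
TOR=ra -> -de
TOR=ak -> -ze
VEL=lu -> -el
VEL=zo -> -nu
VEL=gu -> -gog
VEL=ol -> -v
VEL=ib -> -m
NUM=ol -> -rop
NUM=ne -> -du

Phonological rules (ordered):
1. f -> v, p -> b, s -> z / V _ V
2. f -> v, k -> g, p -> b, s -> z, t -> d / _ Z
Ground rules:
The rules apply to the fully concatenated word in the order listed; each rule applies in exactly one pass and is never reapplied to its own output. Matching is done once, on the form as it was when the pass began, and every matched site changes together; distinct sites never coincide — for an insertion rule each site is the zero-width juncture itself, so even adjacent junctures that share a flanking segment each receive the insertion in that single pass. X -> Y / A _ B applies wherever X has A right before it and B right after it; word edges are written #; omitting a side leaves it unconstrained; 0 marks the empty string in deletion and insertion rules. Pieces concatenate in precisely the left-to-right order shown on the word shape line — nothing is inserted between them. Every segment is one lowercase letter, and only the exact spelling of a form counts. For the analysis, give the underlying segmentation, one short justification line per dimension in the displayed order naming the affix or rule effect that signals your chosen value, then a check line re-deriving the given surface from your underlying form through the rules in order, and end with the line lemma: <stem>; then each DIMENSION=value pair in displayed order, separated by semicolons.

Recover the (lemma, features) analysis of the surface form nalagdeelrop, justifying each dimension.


underlying: nalak-de-el-rop
TOR=ra - signalled by the affix -de
VEL=lu - signalled by the affix -el
NUM=ol - signalled by the affix -rop
check: nalakdeelrop -> nalakdeelrop -> nalagdeelrop
lemma: nalak; TOR=ra; VEL=lu; NUM=ol


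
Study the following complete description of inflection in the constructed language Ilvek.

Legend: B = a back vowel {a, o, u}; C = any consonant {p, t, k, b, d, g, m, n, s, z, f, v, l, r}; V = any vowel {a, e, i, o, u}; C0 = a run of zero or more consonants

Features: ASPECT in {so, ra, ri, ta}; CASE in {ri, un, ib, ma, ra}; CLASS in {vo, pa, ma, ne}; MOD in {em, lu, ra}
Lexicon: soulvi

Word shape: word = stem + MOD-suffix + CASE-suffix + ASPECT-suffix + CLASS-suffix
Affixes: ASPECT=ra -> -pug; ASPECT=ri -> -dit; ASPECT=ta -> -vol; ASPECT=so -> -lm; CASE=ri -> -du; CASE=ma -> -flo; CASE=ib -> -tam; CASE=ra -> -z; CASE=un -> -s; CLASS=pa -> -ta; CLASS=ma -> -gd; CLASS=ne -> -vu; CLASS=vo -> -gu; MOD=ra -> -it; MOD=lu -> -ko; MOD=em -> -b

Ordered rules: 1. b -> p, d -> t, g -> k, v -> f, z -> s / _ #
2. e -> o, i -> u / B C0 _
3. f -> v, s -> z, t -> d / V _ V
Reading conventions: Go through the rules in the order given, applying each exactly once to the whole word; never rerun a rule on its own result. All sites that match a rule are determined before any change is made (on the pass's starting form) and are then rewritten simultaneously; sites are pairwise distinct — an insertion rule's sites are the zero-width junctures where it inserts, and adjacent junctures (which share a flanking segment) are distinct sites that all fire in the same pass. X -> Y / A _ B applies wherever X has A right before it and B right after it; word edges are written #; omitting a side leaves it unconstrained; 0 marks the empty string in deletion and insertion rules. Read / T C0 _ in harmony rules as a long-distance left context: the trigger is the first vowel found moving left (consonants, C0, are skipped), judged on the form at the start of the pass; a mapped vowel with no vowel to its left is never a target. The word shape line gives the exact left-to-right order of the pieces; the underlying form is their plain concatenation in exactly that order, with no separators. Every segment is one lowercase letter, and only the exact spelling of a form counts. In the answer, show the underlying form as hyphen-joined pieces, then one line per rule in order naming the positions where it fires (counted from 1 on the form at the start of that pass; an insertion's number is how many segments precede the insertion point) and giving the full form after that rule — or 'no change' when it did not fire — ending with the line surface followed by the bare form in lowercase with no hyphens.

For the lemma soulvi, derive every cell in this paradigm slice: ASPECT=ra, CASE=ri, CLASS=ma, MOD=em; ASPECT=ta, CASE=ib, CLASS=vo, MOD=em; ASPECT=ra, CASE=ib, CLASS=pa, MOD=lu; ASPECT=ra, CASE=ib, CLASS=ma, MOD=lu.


cell ASPECT=ra, CASE=ri, CLASS=ma, MOD=em:
underlying: soulvi-b-du-pug-gd
1. b -> p, d -> t, g -> k, v -> f, z -> s / _ #: fires at position(s) 14: soulvibdupuggt
2. e -> o, i -> u / B C0 _: fires at position(s) 6: soulvubdupuggt
3. f -> v, s -> z, t -> d / V _ V: no change
surface: soulvubdupuggt

cell ASPECT=ta, CASE=ib, CLASS=vo, MOD=em:
underlying: soulvi-b-tam-vol-gu
1. b -> p, d -> t, g -> k, v -> f, z -> s / _ #: no change
2. e -> o, i -> u / B C0 _: fires at position(s) 6: soulvubtamvolgu
3. f -> v, s -> z, t -> d / V _ V: no change
surface: soulvubtamvolgu

cell ASPECT=ra, CASE=ib, CLASS=pa, MOD=lu:
underlying: soulvi-ko-tam-pug-ta
1. b -> p, d -> t, g -> k, v -> f, z -> s / _ #: no change
2. e -> o, i -> u / B C0 _: fires at position(s) 6: soulvukotampugta
3. f -> v, s -> z, t -> d / V _ V: fires at position(s) 9: soulvukodampugta
surface: soulvukodampugta

cell ASPECT=ra, CASE=ib, CLASS=ma, MOD=lu:
underlying: soulvi-ko-tam-pug-gd
1. b -> p, d -> t, g -> k, v -> f, z -> s / _ #: fires at position(s) 16: soulvikotampuggt
2. e -> o, i -> u / B C0 _: fires at position(s) 6: soulvukotampuggt
3. f -> v, s -> z, t -> d / V _ V: fires at position(s) 9: soulvukodampuggt
surface: soulvukodampuggt


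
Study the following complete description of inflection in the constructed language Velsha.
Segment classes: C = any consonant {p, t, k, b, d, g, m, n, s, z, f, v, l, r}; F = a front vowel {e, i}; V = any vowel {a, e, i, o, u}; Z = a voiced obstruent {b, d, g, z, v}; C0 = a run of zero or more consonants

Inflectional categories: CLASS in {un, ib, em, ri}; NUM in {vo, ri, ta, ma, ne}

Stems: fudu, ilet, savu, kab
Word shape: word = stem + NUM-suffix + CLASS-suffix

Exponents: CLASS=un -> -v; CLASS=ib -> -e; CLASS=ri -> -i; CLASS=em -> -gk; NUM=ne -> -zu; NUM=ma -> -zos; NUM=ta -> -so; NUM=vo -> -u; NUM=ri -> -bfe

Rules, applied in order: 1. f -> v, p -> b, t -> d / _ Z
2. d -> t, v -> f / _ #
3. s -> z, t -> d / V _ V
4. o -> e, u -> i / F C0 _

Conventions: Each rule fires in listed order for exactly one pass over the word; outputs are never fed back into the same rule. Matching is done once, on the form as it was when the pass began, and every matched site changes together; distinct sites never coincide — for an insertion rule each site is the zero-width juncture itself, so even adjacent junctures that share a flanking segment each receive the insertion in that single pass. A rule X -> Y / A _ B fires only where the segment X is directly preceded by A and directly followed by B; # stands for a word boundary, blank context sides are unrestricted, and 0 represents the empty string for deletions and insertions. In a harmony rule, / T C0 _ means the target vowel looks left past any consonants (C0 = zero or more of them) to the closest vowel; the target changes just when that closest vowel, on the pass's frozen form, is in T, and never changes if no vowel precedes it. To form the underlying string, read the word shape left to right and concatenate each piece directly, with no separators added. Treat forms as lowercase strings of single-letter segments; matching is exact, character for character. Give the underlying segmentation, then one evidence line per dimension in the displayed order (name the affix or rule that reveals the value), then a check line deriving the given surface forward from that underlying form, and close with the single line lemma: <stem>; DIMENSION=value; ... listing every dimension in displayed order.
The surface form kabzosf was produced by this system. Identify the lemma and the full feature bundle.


underlying: kab-zos-v
CLASS=un - signalled by the affix -v
NUM=ma - signalled by the affix -zos
check: kabzosv -> kabzosv -> kabzosf -> kabzosf -> kabzosf
lemma: kab; CLASS=un; NUM=ma


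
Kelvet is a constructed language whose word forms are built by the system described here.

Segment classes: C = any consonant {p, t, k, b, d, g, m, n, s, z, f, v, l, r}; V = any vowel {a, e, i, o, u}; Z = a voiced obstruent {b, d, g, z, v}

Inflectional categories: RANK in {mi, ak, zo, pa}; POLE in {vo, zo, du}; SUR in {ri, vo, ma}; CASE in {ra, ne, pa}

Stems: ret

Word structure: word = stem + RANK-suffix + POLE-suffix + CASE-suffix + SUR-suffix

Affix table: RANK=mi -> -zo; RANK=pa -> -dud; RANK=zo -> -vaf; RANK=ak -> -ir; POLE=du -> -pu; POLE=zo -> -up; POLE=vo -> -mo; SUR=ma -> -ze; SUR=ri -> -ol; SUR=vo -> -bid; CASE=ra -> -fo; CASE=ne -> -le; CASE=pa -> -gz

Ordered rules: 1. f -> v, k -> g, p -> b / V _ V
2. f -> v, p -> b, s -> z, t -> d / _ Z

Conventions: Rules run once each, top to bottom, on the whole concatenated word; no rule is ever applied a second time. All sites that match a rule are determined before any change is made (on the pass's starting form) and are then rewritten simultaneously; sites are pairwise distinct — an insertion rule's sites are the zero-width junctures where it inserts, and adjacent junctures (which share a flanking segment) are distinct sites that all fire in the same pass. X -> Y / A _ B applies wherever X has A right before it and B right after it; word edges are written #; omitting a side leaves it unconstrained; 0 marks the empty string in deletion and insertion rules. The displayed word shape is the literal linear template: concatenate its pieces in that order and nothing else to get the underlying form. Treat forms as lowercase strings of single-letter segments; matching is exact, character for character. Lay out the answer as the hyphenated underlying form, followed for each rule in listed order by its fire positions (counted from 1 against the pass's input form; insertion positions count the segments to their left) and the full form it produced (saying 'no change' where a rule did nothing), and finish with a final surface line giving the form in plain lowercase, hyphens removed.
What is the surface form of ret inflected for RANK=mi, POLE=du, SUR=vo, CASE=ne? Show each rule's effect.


underlying: ret-zo-pu-le-bid
1. f -> v, k -> g, p -> b / V _ V: fires at position(s) 6: retzobulebid
2. f -> v, p -> b, s -> z, t -> d / _ Z: fires at position(s) 3: redzobulebid
surface: redzobulebid


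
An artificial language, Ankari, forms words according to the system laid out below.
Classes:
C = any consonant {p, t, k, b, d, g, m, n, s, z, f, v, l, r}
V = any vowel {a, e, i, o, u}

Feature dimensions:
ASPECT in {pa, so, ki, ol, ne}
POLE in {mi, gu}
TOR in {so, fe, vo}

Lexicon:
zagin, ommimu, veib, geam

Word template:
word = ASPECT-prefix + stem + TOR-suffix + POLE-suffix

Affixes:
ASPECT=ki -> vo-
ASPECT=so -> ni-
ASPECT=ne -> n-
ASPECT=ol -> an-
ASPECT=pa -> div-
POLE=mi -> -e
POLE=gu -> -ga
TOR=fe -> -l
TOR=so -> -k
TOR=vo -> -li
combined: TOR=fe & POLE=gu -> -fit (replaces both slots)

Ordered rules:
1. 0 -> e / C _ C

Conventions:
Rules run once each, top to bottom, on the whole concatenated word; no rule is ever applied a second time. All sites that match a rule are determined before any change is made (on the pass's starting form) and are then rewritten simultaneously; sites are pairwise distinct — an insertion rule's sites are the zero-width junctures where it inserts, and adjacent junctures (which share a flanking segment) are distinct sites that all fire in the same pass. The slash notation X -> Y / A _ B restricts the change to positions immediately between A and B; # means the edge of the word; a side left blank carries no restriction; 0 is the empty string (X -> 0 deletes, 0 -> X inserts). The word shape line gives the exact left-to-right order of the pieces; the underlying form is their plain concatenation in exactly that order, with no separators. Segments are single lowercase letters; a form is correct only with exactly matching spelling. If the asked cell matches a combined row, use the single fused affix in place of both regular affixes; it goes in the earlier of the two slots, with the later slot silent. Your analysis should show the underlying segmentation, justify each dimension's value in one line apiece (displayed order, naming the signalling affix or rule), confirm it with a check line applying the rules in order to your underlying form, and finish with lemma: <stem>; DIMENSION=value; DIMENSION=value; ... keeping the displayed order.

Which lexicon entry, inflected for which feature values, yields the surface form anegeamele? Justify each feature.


underlying: an-geam-l-e
ASPECT=ol - signalled by the affix an-
POLE=mi - signalled by the affix -e
TOR=fe - signalled by the affix -l
check: angeamle -> anegeamele
lemma: geam; ASPECT=ol; POLE=mi; TOR=fe


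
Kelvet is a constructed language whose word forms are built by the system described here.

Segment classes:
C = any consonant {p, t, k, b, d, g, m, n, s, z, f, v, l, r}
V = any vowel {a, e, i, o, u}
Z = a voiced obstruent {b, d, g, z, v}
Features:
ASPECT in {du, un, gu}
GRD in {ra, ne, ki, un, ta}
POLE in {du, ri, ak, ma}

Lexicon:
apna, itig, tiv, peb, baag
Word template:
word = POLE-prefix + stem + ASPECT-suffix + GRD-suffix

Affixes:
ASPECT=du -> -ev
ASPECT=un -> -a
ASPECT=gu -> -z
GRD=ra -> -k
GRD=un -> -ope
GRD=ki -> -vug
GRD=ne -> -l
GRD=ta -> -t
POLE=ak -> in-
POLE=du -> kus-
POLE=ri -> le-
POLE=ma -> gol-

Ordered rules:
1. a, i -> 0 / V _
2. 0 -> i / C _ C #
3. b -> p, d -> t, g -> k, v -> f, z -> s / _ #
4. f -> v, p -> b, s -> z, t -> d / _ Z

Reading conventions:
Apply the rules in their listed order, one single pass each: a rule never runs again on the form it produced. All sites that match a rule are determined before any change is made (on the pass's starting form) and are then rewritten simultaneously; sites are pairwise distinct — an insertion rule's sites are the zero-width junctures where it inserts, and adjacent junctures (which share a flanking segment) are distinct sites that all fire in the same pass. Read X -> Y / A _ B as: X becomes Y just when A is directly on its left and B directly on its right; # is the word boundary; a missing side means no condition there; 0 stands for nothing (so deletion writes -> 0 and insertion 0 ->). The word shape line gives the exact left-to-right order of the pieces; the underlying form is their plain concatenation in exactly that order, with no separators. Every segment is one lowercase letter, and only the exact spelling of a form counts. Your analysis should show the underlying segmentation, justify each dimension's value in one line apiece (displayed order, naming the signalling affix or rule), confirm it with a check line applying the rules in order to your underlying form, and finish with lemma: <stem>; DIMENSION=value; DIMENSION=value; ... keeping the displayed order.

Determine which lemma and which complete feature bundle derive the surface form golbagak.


underlying: gol-baag-a-k
ASPECT=un - signalled by the affix -a
GRD=ra - signalled by the affix -k
POLE=ma - signalled by the affix gol-
check: golbaagak -> golbagak -> golbagak -> golbagak -> golbagak
lemma: baag; ASPECT=un; GRD=ra; POLE=ma


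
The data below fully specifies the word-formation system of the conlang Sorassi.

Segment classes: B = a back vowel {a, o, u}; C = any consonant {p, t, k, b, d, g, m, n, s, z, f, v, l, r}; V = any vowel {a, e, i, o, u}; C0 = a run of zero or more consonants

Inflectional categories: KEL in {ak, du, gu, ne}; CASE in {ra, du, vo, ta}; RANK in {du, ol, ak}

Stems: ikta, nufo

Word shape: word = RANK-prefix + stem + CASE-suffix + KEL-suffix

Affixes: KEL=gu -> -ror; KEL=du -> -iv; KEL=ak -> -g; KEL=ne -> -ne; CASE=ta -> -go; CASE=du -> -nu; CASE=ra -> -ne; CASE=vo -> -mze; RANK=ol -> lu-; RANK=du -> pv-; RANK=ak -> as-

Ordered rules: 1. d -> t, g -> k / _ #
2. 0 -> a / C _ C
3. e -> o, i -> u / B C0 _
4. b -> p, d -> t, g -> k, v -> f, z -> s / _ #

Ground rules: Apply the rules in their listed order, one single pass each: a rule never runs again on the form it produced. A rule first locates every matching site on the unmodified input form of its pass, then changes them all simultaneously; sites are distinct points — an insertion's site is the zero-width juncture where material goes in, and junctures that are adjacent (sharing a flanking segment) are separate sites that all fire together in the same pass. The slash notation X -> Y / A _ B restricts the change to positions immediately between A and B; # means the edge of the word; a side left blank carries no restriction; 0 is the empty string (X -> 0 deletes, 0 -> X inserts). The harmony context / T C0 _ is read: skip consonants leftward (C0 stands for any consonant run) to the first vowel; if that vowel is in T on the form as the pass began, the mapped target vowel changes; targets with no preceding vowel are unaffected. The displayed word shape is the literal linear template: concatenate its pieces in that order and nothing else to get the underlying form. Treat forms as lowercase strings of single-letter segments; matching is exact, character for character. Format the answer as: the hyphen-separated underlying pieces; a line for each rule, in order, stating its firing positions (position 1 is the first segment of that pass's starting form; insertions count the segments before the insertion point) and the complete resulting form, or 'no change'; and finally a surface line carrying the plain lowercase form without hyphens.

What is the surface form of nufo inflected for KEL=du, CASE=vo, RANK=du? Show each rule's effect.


underlying: pv-nufo-mze-iv
1. d -> t, g -> k / _ #: no change
2. 0 -> a / C _ C: inserts after position(s) 1, 2, 7: pavanufomazeiv
3. e -> o, i -> u / B C0 _: fires at position(s) 12: pavanufomazoiv
4. b -> p, d -> t, g -> k, v -> f, z -> s / _ #: fires at position(s) 14: pavanufomazoif
surface: pavanufomazoif


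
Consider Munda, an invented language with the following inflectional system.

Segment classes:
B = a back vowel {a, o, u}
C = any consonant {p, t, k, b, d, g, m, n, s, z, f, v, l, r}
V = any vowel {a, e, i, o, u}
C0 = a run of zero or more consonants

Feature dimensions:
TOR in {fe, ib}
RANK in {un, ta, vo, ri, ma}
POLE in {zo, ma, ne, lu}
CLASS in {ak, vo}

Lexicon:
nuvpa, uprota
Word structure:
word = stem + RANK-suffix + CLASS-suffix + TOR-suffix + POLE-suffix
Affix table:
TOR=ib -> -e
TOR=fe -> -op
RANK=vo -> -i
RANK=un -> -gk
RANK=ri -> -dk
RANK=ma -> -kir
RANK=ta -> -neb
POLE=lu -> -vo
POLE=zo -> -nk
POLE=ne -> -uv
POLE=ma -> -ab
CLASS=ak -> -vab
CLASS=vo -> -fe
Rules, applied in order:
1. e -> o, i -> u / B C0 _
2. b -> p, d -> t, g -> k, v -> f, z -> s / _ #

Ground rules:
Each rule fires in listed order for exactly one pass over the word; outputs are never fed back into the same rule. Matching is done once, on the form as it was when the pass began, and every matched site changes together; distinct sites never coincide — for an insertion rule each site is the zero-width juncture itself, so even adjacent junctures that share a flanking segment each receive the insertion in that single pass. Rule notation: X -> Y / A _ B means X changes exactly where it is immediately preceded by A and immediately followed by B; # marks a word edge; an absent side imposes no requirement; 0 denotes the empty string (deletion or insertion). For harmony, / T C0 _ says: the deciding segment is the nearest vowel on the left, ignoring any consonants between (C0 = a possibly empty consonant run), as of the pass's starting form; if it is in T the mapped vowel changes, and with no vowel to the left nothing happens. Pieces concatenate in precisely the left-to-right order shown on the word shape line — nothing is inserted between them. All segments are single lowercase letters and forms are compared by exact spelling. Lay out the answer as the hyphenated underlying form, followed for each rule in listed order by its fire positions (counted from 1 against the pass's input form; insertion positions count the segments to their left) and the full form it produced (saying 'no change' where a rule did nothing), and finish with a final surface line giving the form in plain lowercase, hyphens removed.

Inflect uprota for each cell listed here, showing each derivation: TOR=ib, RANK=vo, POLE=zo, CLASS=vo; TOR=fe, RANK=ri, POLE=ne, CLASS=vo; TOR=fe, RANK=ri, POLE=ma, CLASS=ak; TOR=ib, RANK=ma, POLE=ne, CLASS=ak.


cell TOR=ib, RANK=vo, POLE=zo, CLASS=vo:
underlying: uprota-i-fe-e-nk
1. e -> o, i -> u / B C0 _: fires at position(s) 7: uprotaufeenk
2. b -> p, d -> t, g -> k, v -> f, z -> s / _ #: no change
surface: uprotaufeenk

cell TOR=fe, RANK=ri, POLE=ne, CLASS=vo:
underlying: uprota-dk-fe-op-uv
1. e -> o, i -> u / B C0 _: fires at position(s) 10: uprotadkfoopuv
2. b -> p, d -> t, g -> k, v -> f, z -> s / _ #: fires at position(s) 14: uprotadkfoopuf
surface: uprotadkfoopuf

cell TOR=fe, RANK=ri, POLE=ma, CLASS=ak:
underlying: uprota-dk-vab-op-ab
1. e -> o, i -> u / B C0 _: no change
2. b -> p, d -> t, g -> k, v -> f, z -> s / _ #: fires at position(s) 15: uprotadkvabopap
surface: uprotadkvabopap

cell TOR=ib, RANK=ma, POLE=ne, CLASS=ak:
underlying: uprota-kir-vab-e-uv
1. e -> o, i -> u / B C0 _: fires at position(s) 8, 13: uprotakurvabouv
2. b -> p, d -> t, g -> k, v -> f, z -> s / _ #: fires at position(s) 15: uprotakurvabouf
surface: uprotakurvabouf


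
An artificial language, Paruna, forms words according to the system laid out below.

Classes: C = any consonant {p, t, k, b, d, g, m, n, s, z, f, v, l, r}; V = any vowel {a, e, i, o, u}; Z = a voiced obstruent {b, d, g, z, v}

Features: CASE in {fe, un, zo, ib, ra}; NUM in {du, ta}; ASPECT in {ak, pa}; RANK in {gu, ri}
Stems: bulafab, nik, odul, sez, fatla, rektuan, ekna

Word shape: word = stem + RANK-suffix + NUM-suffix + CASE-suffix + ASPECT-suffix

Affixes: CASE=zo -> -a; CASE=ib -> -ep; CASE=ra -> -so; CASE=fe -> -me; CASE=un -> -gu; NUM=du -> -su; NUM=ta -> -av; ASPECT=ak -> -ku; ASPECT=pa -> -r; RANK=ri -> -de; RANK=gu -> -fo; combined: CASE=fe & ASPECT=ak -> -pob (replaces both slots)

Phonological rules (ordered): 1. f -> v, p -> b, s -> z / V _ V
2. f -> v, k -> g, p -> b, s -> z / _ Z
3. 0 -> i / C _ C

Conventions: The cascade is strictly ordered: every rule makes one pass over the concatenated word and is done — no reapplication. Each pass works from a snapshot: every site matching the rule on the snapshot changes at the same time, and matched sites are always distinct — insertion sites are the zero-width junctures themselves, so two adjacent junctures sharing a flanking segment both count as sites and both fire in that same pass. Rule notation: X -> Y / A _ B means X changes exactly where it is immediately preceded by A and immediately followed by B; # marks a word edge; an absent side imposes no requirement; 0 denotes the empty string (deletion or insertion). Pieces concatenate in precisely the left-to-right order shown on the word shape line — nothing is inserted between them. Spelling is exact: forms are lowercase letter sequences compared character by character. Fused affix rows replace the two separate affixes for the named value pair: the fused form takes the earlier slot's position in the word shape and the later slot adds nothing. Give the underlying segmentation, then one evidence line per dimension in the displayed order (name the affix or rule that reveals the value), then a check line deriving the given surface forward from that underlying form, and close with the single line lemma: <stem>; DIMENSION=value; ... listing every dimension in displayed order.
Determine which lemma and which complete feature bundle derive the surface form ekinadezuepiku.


underlying: ekna-de-su-ep-ku
CASE=ib - signalled by the affix -ep
NUM=du - signalled by the affix -su
ASPECT=ak - signalled by the affix -ku
RANK=ri - signalled by the affix -de
check: eknadesuepku -> eknadezuepku -> eknadezuepku -> ekinadezuepiku
lemma: ekna; CASE=ib; NUM=du; ASPECT=ak; RANK=ri


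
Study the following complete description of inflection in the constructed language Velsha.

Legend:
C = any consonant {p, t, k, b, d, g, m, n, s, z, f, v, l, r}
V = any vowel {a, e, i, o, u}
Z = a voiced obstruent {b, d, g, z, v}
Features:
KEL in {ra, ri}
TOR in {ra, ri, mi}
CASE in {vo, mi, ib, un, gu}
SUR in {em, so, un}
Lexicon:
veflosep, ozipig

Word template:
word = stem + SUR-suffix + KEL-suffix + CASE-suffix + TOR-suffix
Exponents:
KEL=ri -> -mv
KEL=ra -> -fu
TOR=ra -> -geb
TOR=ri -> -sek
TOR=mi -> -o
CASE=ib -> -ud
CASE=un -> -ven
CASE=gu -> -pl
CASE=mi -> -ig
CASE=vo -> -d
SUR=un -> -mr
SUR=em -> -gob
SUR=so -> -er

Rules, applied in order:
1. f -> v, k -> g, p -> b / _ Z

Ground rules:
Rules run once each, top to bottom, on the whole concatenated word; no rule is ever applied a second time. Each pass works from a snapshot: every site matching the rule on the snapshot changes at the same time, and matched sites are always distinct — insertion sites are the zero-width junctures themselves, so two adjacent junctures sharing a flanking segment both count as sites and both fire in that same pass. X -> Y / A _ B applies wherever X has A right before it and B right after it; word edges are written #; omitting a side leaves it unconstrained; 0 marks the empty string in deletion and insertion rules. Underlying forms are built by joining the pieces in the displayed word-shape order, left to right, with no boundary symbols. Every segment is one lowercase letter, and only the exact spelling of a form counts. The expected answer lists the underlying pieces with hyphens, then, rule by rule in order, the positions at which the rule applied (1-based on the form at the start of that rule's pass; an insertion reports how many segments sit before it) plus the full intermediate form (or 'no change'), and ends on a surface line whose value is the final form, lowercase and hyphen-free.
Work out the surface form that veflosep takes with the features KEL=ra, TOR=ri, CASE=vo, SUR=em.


underlying: veflosep-gob-fu-d-sek
1. f -> v, k -> g, p -> b / _ Z: fires at position(s) 8: veflosebgobfudsek
surface: veflosebgobfudsek


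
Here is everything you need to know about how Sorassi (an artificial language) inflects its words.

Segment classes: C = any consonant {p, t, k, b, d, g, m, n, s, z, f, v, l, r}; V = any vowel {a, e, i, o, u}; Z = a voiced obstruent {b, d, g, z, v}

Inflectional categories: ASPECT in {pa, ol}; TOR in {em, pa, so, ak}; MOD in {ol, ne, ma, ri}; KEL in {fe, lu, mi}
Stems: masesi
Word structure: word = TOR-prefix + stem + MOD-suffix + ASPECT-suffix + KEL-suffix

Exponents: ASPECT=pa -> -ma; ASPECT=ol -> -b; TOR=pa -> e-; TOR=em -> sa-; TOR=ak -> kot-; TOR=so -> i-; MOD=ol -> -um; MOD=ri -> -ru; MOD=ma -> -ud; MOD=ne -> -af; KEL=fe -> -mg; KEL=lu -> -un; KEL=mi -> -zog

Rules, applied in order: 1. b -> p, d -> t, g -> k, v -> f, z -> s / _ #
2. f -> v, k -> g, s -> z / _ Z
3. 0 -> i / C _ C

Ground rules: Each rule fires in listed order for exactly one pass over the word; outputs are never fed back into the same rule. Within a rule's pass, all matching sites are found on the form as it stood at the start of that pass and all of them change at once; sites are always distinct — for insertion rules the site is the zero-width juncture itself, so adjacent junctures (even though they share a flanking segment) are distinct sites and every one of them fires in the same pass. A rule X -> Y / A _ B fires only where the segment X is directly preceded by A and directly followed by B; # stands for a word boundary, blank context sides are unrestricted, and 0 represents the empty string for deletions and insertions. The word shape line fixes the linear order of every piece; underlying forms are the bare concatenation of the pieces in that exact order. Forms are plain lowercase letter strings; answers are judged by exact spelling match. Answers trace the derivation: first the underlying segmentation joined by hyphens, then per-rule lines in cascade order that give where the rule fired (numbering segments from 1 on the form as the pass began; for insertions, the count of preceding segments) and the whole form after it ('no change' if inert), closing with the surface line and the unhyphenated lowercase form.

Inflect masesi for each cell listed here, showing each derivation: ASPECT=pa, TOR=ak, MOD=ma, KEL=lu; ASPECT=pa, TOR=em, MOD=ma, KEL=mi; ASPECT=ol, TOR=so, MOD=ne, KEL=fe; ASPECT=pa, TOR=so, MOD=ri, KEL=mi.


cell ASPECT=pa, TOR=ak, MOD=ma, KEL=lu:
underlying: kot-masesi-ud-ma-un
1. b -> p, d -> t, g -> k, v -> f, z -> s / _ #: no change
2. f -> v, k -> g, s -> z / _ Z: no change
3. 0 -> i / C _ C: inserts after position(s) 3, 11: kotimasesiudimaun
surface: kotimasesiudimaun

cell ASPECT=pa, TOR=em, MOD=ma, KEL=mi:
underlying: sa-masesi-ud-ma-zog
1. b -> p, d -> t, g -> k, v -> f, z -> s / _ #: fires at position(s) 15: samasesiudmazok
2. f -> v, k -> g, s -> z / _ Z: no change
3. 0 -> i / C _ C: inserts after position(s) 10: samasesiudimazok
surface: samasesiudimazok

cell ASPECT=ol, TOR=so, MOD=ne, KEL=fe:
underlying: i-masesi-af-b-mg
1. b -> p, d -> t, g -> k, v -> f, z -> s / _ #: fires at position(s) 12: imasesiafbmk
2. f -> v, k -> g, s -> z / _ Z: fires at position(s) 9: imasesiavbmk
3. 0 -> i / C _ C: inserts after position(s) 9, 10, 11: imasesiavibimik
surface: imasesiavibimik

cell ASPECT=pa, TOR=so, MOD=ri, KEL=mi:
underlying: i-masesi-ru-ma-zog
1. b -> p, d -> t, g -> k, v -> f, z -> s / _ #: fires at position(s) 14: imasesirumazok
2. f -> v, k -> g, s -> z / _ Z: no change
3. 0 -> i / C _ C: no change
surface: imasesirumazok


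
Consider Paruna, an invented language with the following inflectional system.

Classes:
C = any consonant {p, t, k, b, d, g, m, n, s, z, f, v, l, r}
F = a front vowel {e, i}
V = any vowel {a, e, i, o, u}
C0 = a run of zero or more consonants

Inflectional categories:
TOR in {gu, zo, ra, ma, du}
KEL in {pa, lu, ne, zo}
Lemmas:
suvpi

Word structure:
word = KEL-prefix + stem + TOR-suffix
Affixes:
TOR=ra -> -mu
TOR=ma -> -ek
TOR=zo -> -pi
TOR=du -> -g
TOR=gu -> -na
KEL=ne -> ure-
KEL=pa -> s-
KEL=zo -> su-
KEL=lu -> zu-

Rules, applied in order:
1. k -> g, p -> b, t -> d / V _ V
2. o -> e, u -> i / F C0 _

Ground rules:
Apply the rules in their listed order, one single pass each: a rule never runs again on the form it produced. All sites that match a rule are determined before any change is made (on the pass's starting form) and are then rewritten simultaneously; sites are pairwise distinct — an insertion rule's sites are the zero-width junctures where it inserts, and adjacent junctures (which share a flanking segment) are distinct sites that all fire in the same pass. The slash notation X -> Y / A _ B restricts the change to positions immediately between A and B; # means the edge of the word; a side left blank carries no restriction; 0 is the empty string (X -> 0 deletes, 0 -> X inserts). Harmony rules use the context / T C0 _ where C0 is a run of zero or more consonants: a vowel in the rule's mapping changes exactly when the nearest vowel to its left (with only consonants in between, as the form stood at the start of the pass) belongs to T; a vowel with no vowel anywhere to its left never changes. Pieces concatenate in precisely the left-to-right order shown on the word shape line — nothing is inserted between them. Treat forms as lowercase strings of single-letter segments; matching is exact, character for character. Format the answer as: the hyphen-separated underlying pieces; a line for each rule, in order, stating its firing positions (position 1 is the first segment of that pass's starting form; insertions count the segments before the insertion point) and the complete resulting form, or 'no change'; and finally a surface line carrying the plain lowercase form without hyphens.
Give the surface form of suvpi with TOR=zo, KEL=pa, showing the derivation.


underlying: s-suvpi-pi
1. k -> g, p -> b, t -> d / V _ V: fires at position(s) 7: ssuvpibi
2. o -> e, u -> i / F C0 _: no change
surface: ssuvpibi


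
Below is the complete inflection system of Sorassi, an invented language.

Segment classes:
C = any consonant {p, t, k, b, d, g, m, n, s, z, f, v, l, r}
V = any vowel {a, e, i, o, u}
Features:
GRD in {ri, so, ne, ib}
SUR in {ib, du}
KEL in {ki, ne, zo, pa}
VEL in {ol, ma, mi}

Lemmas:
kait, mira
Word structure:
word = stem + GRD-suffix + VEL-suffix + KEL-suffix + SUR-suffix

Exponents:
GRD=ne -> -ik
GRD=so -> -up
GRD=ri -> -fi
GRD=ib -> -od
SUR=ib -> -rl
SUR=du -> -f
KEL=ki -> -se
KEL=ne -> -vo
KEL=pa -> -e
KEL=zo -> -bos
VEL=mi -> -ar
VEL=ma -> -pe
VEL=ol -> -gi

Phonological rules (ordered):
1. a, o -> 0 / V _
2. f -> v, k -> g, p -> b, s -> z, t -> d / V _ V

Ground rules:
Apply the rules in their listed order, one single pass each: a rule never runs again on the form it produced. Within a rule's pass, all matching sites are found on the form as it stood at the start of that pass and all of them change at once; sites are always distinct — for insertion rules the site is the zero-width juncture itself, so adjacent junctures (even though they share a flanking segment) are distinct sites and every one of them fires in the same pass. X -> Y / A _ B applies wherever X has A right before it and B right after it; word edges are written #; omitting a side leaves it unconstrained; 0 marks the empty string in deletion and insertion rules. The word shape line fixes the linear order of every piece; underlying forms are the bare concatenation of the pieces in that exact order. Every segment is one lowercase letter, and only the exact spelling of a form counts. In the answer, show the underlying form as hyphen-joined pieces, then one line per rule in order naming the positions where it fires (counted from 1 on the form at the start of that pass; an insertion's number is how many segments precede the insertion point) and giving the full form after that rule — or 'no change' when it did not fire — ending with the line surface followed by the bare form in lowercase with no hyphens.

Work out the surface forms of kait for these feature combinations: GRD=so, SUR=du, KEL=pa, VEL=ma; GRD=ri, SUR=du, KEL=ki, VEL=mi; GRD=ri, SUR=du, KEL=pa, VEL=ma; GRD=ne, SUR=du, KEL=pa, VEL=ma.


cell GRD=so, SUR=du, KEL=pa, VEL=ma:
underlying: kait-up-pe-e-f
1. a, o -> 0 / V _: no change
2. f -> v, k -> g, p -> b, s -> z, t -> d / V _ V: fires at position(s) 4: kaiduppeef
surface: kaiduppeef

cell GRD=ri, SUR=du, KEL=ki, VEL=mi:
underlying: kait-fi-ar-se-f
1. a, o -> 0 / V _: fires at position(s) 7: kaitfirsef
2. f -> v, k -> g, p -> b, s -> z, t -> d / V _ V: no change
surface: kaitfirsef

cell GRD=ri, SUR=du, KEL=pa, VEL=ma:
underlying: kait-fi-pe-e-f
1. a, o -> 0 / V _: no change
2. f -> v, k -> g, p -> b, s -> z, t -> d / V _ V: fires at position(s) 7: kaitfibeef
surface: kaitfibeef

cell GRD=ne, SUR=du, KEL=pa, VEL=ma:
underlying: kait-ik-pe-e-f
1. a, o -> 0 / V _: no change
2. f -> v, k -> g, p -> b, s -> z, t -> d / V _ V: fires at position(s) 4: kaidikpeef
surface: kaidikpeef


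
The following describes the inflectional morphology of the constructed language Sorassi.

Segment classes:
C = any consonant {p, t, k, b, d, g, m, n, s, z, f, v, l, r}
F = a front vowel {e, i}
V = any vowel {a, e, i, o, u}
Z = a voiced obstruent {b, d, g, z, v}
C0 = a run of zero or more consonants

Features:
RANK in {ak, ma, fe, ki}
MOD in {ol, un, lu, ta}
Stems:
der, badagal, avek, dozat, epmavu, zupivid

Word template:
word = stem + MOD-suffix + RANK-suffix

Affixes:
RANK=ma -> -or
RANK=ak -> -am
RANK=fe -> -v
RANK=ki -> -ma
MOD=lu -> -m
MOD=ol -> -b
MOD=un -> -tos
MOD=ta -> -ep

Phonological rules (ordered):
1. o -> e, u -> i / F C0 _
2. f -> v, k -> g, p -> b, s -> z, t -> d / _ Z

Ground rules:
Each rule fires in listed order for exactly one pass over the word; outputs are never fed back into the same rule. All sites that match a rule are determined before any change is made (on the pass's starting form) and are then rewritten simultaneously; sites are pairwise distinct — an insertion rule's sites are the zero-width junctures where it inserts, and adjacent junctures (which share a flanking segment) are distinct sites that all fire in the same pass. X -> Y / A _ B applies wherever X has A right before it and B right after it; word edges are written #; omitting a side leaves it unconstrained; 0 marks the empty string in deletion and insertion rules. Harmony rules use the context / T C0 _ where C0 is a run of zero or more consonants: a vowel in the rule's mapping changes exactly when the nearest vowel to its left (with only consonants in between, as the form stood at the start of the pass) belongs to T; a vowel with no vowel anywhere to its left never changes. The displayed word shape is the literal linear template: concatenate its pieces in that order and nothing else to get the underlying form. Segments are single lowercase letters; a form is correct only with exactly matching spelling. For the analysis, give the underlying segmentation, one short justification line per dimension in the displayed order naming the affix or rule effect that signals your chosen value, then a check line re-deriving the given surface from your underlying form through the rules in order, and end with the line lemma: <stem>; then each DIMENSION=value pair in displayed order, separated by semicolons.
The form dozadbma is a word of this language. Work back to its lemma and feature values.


underlying: dozat-b-ma
RANK=ki - signalled by the affix -ma
MOD=ol - signalled by the affix -b
check: dozatbma -> dozatbma -> dozadbma
lemma: dozat; RANK=ki; MOD=ol
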